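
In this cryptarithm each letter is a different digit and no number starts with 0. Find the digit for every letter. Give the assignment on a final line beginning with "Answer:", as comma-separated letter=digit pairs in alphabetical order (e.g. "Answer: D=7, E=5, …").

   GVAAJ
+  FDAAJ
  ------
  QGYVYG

Step 1. [col 1: J + J ≡ G (mod 10)] several values work for J in column 1 (J + J ≡ G (mod 10), carry-in 0); try J=3. So J=3.
Step 2. [col 1: J + J ≡ G (mod 10)] in column 1 we have J+J≡G with carry-in 0; given J=3 and digits 3 already taken and all letters distinct, that pins G to 6, so G=6.
Step 3. [col 2: A + A ≡ Y (mod 10)] Y=4 is one option consistent with column 2 (A + A ≡ Y (mod 10), carry-in 0) — take it, so Y=4.
Step 4. [col 2: A + A ≡ Y (mod 10)] no forcing yet in column 2 (carry-in 0); A=7 is free and consistent — try it ⇒ A=7.
Step 5. [col 3: A + A ≡ V (mod 10)] column 3: given A=7, carry-in 1, and digits 3,4,6,7 already taken and all letters distinct, A+A≡V (mod 10) forces V=5. So V=5.
Step 6. [col 4: V + D ≡ Y (mod 10)] column 4 reads V+D+carry(1)=Y with V=5, Y=4; with digits 3,4,5,6,7 already taken and all letters distinct, the only value for D is 8, so D=8.
Step 7. [Q] adding two 5-digit numbers gives at most 5+1 digits, and here it does — Q is that final carry and must be 1, so Q=1.
Step 8. [col 5: G + F ≡ G (mod 10)] column 5 reads G+F+carry(1)=G with G=6; with digits 1,3,4,5,6,7,8 already taken and all letters distinct, the only value for F is 9 ⇒ F=9.

Answer: A=7, D=8, F=9, G=6, J=3, Q=1, V=5, Y=4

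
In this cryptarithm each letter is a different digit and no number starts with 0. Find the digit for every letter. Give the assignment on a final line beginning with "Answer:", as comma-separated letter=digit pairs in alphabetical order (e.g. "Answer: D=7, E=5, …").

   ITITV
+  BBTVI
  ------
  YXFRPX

Step 1. [col 1: V + I ≡ X (mod 10)] column 1 (V + I ≡ X (mod 10), carry-in 0) doesn't pin I yet; pick I=2 and continue. So I=2.
Step 2. [col 1: V + I ≡ X (mod 10)] several values work for V in column 1 (V + I ≡ X (mod 10), carry-in 0); try V=8. So V=8.
Step 3. [col 1: V + I ≡ X (mod 10)] from column 1 (V=8, I=2, carry-in 0, digits 2,8 already taken and all letters distinct): X must equal 0 ⇒ X=0.
Step 4. [col 2: T + V ≡ P (mod 10)] no forcing yet in column 2 (carry-in 1); P=5 is free and consistent — try it, so P=5.
Step 5. [Y] the sum has 6 digits but both addends have 5; that extra leading digit Y is the final carry, namely 1. So Y=1.
Step 6. [col 2: T + V ≡ P (mod 10)] in column 2 we have T+V≡P with carry-in 1; given V=8, P=5 and digits 0,1,2,5,8 already taken and all letters distinct, that pins T to 6. So T=6.
Step 7. [col 3: I + T ≡ R (mod 10)] column 3 reads I+T+carry(1)=R with I=2, T=6; with digits 0,1,2,5,6,8 already taken and all letters distinct, the only value for R is 9, so R=9.
Step 8. [col 4: T + B ≡ F (mod 10)] column 4 reads T+B+carry(0)=F with T=6; with digits 0,1,2,5,6,8,9 already taken and all letters distinct, the only value for F is 3, so F=3.
Step 9. [col 4: T + B ≡ F (mod 10)] column 4 reads T+B+carry(0)=F with T=6, F=3; with digits 0,1,2,3,5,6,8,9 already taken and all letters distinct, the only value for B is 7 ⇒ B=7.

Answer: B=7, F=3, I=2, P=5, R=9, T=6, V=8, X=0, Y=1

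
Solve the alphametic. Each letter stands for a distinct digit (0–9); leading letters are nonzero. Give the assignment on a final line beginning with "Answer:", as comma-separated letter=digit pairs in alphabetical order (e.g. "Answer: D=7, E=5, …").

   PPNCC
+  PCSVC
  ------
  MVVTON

Step 1. [M] M is the leading digit of a 6-digit sum of two 5-digit numbers; the final carry is exactly 1. So M=1.
Step 2. [col 1: C + C ≡ N (mod 10)] column 1 (C + C ≡ N (mod 10), carry-in 0) doesn't pin C yet; pick C=8 and continue ⇒ C=8.
Step 3. [col 1: C + C ≡ N (mod 10)] column 1 reads C+C+carry(0)=N with C=8; with digits 1,8 already taken and all letters distinct, the only value for N is 6. So N=6.
Step 4. [col 2: C + V ≡ O (mod 10)] several values work for O in column 2 (C + V ≡ O (mod 10), carry-in 1); try O=4. So O=4.
Step 5. [col 2: C + V ≡ O (mod 10)] in column 2 we have C+V≡O with carry-in 1; given C=8, O=4 and digits 1,4,6,8 already taken and all letters distinct, that pins V to 5, so V=5.
Step 6. [col 3: N + S ≡ T (mod 10)] no forcing yet in column 3 (carry-in 1); T=9 is free and consistent — try it, so T=9.
Step 7. [col 3: N + S ≡ T (mod 10)] column 3 reads N+S+carry(1)=T with N=6, T=9; with digits 1,4,5,6,8,9 already taken and all letters distinct, the only value for S is 2, so S=2.
Step 8. [col 4: P + C ≡ V (mod 10)] column 4 reads P+C+carry(0)=V with C=8, V=5; with digits 1,2,4,5,6,8,9 already taken and all letters distinct, the only value for P is 7. So P=7.

Answer: C=8, M=1, N=6, O=4, P=7, S=2, T=9, V=5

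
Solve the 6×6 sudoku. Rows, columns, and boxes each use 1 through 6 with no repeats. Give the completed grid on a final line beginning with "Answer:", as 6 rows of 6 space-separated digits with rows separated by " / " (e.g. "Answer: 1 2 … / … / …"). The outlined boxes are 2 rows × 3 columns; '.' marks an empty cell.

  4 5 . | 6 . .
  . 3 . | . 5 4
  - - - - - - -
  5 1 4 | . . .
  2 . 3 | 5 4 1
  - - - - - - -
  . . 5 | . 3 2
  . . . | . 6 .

Step 1. [r2c3∈{1,2,6}] r2c3 is the only open cell in col 3 admitting 6 ⇒ r2c3=6.
Step 2. [r2c1∈{1}] nothing but 1 survives at r2c1, so r2c1=1.
Step 3. [r2c4∈{2}] r2c4 has the single candidate 2. So r2c4=2.
Step 4. [r5c4∈{1,4}] r5c4 is the only open cell in row 5 admitting 1. So r5c4=1.
Step 5. [r5c2∈{4,6}] in row 5, 4 fits only at r5c2. So r5c2=4.
Step 6. [r3c6∈{3,6}] in row 3, 6 fits only at r3c6, so r3c6=6.
Step 7. [r6c3∈{1,2}] 1 has one home in row 6: r6c3, so r6c3=1.
Step 8. [r1c6∈{3}] r1c6 is down to just 3, so r1c6=3.
Step 9. [r1c5∈{1}] r1c5 is down to just 1, so r1c5=1.
Step 10. [r5c1∈{6}] r5c1 has the single candidate 6, so r5c1=6.
Step 11. [r3c4∈{3}] r3c4's peers cover all but 3. So r3c4=3.
Step 12. [r6c6∈{5}] only 5 remains possible at r6c6 ⇒ r6c6=5.
Step 13. [r6c1∈{3}] r6c1 is down to just 3. So r6c1=3.
Step 14. [r1c3∈{2}] r1c3 has the single candidate 2, so r1c3=2.
Step 15. [r3c5∈{2}] only 2 remains possible at r3c5 ⇒ r3c5=2.
Step 16. [r4c2∈{6}] r4c2 is down to just 6. So r4c2=6.
Step 17. [r6c2∈{2}] r6c2 is down to just 2. So r6c2=2.
Step 18. [r6c4∈{4}] r6c4 has the single candidate 4, so r6c4=4.

Answer: 4 5 2 6 1 3 / 1 3 6 2 5 4 / 5 1 4 3 2 6 / 2 6 3 5 4 1 / 6 4 5 1 3 2 / 3 2 1 4 6 5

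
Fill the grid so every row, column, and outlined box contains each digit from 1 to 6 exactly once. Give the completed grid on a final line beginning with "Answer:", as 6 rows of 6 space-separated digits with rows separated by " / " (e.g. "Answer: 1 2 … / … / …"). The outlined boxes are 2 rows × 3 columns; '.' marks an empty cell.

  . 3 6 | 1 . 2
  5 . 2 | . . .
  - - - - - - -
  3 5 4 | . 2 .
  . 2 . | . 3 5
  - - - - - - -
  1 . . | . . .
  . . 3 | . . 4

Step 1. [r3c4∈{6}] nothing but 6 survives at r3c4. So r3c4=6.
Step 2. [r1c5∈{4,5}] r1c5 is the only open cell in row 1 admitting 5. So r1c5=5.
Step 3. [r5c5∈{6}] r5c5 is down to just 6, so r5c5=6.
Step 4. [r5c4∈{2,3,5}] r5c4 is the only open cell in row 5 admitting 2. So r5c4=2.
Step 5. [r2c5∈{4}] r2c5 has the single candidate 4 ⇒ r2c5=4.
Step 6. [r6c2∈{6}] r6c2 is down to just 6. So r6c2=6.
Step 7. [r5c6∈{3}] r5c6 has the single candidate 3 ⇒ r5c6=3.
Step 8. [r1c1∈{4}] r1c1 has the single candidate 4, so r1c1=4.
Step 9. [r4c4∈{4}] r4c4's peers cover all but 4, so r4c4=4.
Step 10. [r5c3∈{5}] r5c3 is down to just 5, so r5c3=5.
Step 11. [r4c1∈{6}] r4c1's peers cover all but 6, so r4c1=6.
Step 12. [r2c6∈{6}] r2c6's peers cover all but 6, so r2c6=6.
Step 13. [r2c2∈{1}] nothing but 1 survives at r2c2. So r2c2=1.
Step 14. [r5c2∈{4}] only 4 remains possible at r5c2. So r5c2=4.
Step 15. [r4c3∈{1}] only 1 remains possible at r4c3, so r4c3=1.
Step 16. [r6c1∈{2}] nothing but 2 survives at r6c1. So r6c1=2.
Step 17. [r2c4∈{3}] r2c4 is down to just 3. So r2c4=3.
Step 18. [r6c4∈{5}] r6c4's peers cover all but 5. So r6c4=5.
Step 19. [r3c6∈{1}] only 1 remains possible at r3c6 ⇒ r3c6=1.
Step 20. [r6c5∈{1}] r6c5 is down to just 1 ⇒ r6c5=1.

Answer: 4 3 6 1 5 2 / 5 1 2 3 4 6 / 3 5 4 6 2 1 / 6 2 1 4 3 5 / 1 4 5 2 6 3 / 2 6 3 5 1 4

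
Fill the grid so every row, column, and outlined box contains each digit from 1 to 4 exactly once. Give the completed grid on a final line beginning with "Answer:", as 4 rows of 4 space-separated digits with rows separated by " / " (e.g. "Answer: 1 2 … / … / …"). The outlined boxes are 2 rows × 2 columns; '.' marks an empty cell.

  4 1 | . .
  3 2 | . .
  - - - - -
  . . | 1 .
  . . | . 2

Step 1. [r2c3∈{4}] r2c3's peers cover all but 4, so r2c3=4.
Step 2. [r4c3∈{3}] r4c3's peers cover all but 3, so r4c3=3.
Step 3. [r3c4∈{4}] r3c4's peers cover all but 4. So r3c4=4.
Step 4. [r1c4∈{3}] only 3 remains possible at r1c4 ⇒ r1c4=3.
Step 5. [r3c2∈{3}] r3c2 is down to just 3 ⇒ r3c2=3.
Step 6. [r4c2∈{4}] r4c2's peers cover all but 4 ⇒ r4c2=4.
Step 7. [r1c3∈{2}] nothing but 2 survives at r1c3. So r1c3=2.
Step 8. [r2c4∈{1}] r2c4's peers cover all but 1. So r2c4=1.
Step 9. [r3c1∈{2}] r3c1 is down to just 2, so r3c1=2.
Step 10. [r4c1∈{1}] only 1 remains possible at r4c1 ⇒ r4c1=1.

Answer: 4 1 2 3 / 3 2 4 1 / 2 3 1 4 / 1 4 3 2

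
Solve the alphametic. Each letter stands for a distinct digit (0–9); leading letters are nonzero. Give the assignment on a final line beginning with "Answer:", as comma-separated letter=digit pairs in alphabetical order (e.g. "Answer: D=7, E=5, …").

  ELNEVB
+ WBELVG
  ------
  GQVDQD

Step 1. [col 1: B + G ≡ D (mod 10)] no forcing yet in column 1 (carry-in 0); B=3 is free and consistent — try it. So B=3.
Step 2. [col 1: B + G ≡ D (mod 10)] column 1 (B + G ≡ D (mod 10), carry-in 0) doesn't pin G yet; pick G=8 and continue ⇒ G=8.
Step 3. [col 1: B + G ≡ D (mod 10)] from column 1 (B=3, G=8, carry-in 0, digits 3,8 already taken and all letters distinct): D must equal 1, so D=1.
Step 4. [col 2: V + V ≡ Q (mod 10)] Q=9 is one option consistent with column 2 (V + V ≡ Q (mod 10), carry-in 1) — take it ⇒ Q=9.
Step 5. [col 2: V + V ≡ Q (mod 10)] column 2 reads V+V+carry(1)=Q with Q=9; with digits 1,3,8,9 already taken and all letters distinct, the only value for V is 4, so V=4.
Step 6. [col 3: E + L ≡ D (mod 10)] no forcing yet in column 3 (carry-in 0); E=6 is free and consistent — try it ⇒ E=6.
Step 7. [col 3: E + L ≡ D (mod 10)] in column 3 we have E+L≡D with carry-in 0; given E=6, D=1 and digits 1,3,4,6,8,9 already taken and all letters distinct, that pins L to 5 ⇒ L=5.
Step 8. [col 4: N + E ≡ V (mod 10)] column 4: given E=6, V=4, carry-in 1, and digits 1,3,4,5,6,8,9 already taken and all letters distinct, N+E≡V (mod 10) forces N=7 ⇒ N=7.
Step 9. [col 6: E + W ≡ G (mod 10)] column 6: given E=6, G=8, carry-in 0, and digits 1,3,4,5,6,7,8,9 already taken and all letters distinct, E+W≡G (mod 10) forces W=2. So W=2.

Answer: B=3, D=1, E=6, G=8, L=5, N=7, Q=9, V=4, W=2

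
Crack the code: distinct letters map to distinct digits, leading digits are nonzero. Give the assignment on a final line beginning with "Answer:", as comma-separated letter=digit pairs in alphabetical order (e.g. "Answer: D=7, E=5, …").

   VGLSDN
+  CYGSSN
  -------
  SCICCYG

Step 1. [S] S is the leading digit of a 7-digit sum of two 6-digit numbers; the final carry is exactly 1 ⇒ S=1.
Step 2. [col 1: N + N ≡ G (mod 10)] no forcing yet in column 1 (carry-in 0); N=7 is free and consistent — try it ⇒ N=7.
Step 3. [col 1: N + N ≡ G (mod 10)] column 1 reads N+N+carry(0)=G with N=7; with digits 1,7 already taken and all letters distinct, the only value for G is 4. So G=4.
Step 4. [col 2: D + S ≡ Y (mod 10)] Y=5 is one option consistent with column 2 (D + S ≡ Y (mod 10), carry-in 1) — take it, so Y=5.
Step 5. [col 2: D + S ≡ Y (mod 10)] from column 2 (S=1, Y=5, carry-in 1, digits 1,4,5,7 already taken and all letters distinct): D must equal 3. So D=3.
Step 6. [col 3: S + S ≡ C (mod 10)] in column 3 we have S+S≡C with carry-in 0; given S=1 and digits 1,3,4,5,7 already taken and all letters distinct, that pins C to 2. So C=2.
Step 7. [col 4: L + G ≡ C (mod 10)] column 4 reads L+G+carry(0)=C with G=4, C=2; with digits 1,2,3,4,5,7 already taken and all letters distinct, the only value for L is 8, so L=8.
Step 8. [col 5: G + Y ≡ I (mod 10)] column 5 reads G+Y+carry(1)=I with G=4, Y=5; with digits 1,2,3,4,5,7,8 already taken and all letters distinct, the only value for I is 0 ⇒ I=0.
Step 9. [col 6: V + C ≡ C (mod 10)] column 6 reads V+C+carry(1)=C with C=2; with digits 0,1,2,3,4,5,7,8 already taken and all letters distinct, the only value for V is 9, so V=9.

Answer: C=2, D=3, G=4, I=0, L=8, N=7, S=1, V=9, Y=5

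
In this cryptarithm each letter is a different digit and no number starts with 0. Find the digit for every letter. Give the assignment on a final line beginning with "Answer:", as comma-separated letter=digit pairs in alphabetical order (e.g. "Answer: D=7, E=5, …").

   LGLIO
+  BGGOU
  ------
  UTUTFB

Step 1. [col 1: O + U ≡ B (mod 10)] column 1 (O + U ≡ B (mod 10), carry-in 0) doesn't pin B yet; pick B=4 and continue, so B=4.
Step 2. [col 1: O + U ≡ B (mod 10)] several values work for U in column 1 (O + U ≡ B (mod 10), carry-in 0); try U=1. So U=1.
Step 3. [col 1: O + U ≡ B (mod 10)] from column 1 (U=1, B=4, carry-in 0, digits 1,4 already taken and all letters distinct): O must equal 3. So O=3.
Step 4. [col 2: I + O ≡ F (mod 10)] several values work for F in column 2 (I + O ≡ F (mod 10), carry-in 0); try F=9 ⇒ F=9.
Step 5. [col 2: I + O ≡ F (mod 10)] in column 2 we have I+O≡F with carry-in 0; given O=3, F=9 and digits 1,3,4,9 already taken and all letters distinct, that pins I to 6 ⇒ I=6.
Step 6. [col 3: L + G ≡ T (mod 10)] no forcing yet in column 3 (carry-in 0); T=2 is free and consistent — try it. So T=2.
Step 7. [col 3: L + G ≡ T (mod 10)] several values work for G in column 3 (L + G ≡ T (mod 10), carry-in 0); try G=5 ⇒ G=5.
Step 8. [col 3: L + G ≡ T (mod 10)] column 3 reads L+G+carry(0)=T with G=5, T=2; with digits 1,2,3,4,5,6,9 already taken and all letters distinct, the only value for L is 7, so L=7.

Answer: B=4, F=9, G=5, I=6, L=7, O=3, T=2, U=1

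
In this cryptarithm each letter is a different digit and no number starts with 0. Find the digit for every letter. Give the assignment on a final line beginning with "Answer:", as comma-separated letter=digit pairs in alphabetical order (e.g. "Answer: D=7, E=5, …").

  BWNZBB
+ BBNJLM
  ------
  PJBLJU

Step 1. [col 1: B + M ≡ U (mod 10)] column 1 (B + M ≡ U (mod 10), carry-in 0) doesn't pin U yet; pick U=4 and continue. So U=4.
Step 2. [col 1: B + M ≡ U (mod 10)] B=1 is one option consistent with column 1 (B + M ≡ U (mod 10), carry-in 0) — take it, so B=1.
Step 3. [col 1: B + M ≡ U (mod 10)] from column 1 (B=1, U=4, carry-in 0, digits 1,4 already taken and all letters distinct): M must equal 3, so M=3.
Step 4. [col 2: B + L ≡ J (mod 10)] column 2 (B + L ≡ J (mod 10), carry-in 0) doesn't pin J yet; pick J=8 and continue. So J=8.
Step 5. [col 2: B + L ≡ J (mod 10)] from column 2 (B=1, J=8, carry-in 0, digits 1,3,4,8 already taken and all letters distinct): L must equal 7 ⇒ L=7.
Step 6. [col 3: Z + J ≡ L (mod 10)] column 3: given J=8, L=7, carry-in 0, and digits 1,3,4,7,8 already taken and all letters distinct, Z+J≡L (mod 10) forces Z=9 ⇒ Z=9.
Step 7. [col 4: N + N ≡ B (mod 10)] N=5 is one option consistent with column 4 (N + N ≡ B (mod 10), carry-in 1) — take it. So N=5.
Step 8. [col 5: W + B ≡ J (mod 10)] in column 5 we have W+B≡J with carry-in 1; given B=1, J=8 and digits 1,3,4,5,7,8,9 already taken and all letters distinct, that pins W to 6. So W=6.
Step 9. [col 6: B + B ≡ P (mod 10)] column 6: given B=1, carry-in 0, and digits 1,3,4,5,6,7,8,9 already taken and all letters distinct, B+B≡P (mod 10) forces P=2, so P=2.

Answer: B=1, J=8, L=7, M=3, N=5, P=2, U=4, W=6, Z=9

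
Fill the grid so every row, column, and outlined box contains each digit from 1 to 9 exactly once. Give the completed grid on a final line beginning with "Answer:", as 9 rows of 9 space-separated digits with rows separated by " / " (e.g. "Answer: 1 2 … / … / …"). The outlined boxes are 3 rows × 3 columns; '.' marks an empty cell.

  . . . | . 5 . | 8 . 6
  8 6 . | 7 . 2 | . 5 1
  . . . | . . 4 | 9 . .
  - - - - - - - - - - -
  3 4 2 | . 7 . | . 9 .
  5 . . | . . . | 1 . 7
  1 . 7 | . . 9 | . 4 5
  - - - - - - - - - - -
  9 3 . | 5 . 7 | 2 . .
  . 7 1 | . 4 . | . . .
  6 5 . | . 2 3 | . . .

Step 1. [r5c8∈{2,3,6,8}] 2 has one home in box 6: r5c8 ⇒ r5c8=2.
Step 2. [r1c6∈{1}] r1c6's peers cover all but 1 ⇒ r1c6=1.
Step 3. [r5c3∈{6,8,9}] across col 3, 6 lands solely at r5c3. So r5c3=6.
Step 4. [r5c6∈{8}] r5c6's peers cover all but 8 ⇒ r5c6=8.
Step 5. [r5c5∈{3}] r5c5 has the single candidate 3. So r5c5=3.
Step 6. [r6c5∈{6}] nothing but 6 survives at r6c5, so r6c5=6.
Step 7. [r7c8∈{1,6,8}] r7c8 is the only open cell in row 7 admitting 6, so r7c8=6.
Step 8. [r1c1∈{2,4,7}] col 1 places 4 nowhere but r1c1. So r1c1=4.
Step 9. [r3c4∈{3,6,8}] r3c4 is the only open cell in row 3 admitting 6. So r3c4=6.
Step 10. [r1c2∈{2,9}] r1c2 is the only open cell in row 1 admitting 2, so r1c2=2.
Step 11. [r9c8∈{1,7,8}] r9c8 is the only open cell in col 8 admitting 1, so r9c8=1.
Step 12. [r8c8∈{3,8}] in col 8, 8 fits only at r8c8, so r8c8=8.
Step 13. [r7c9∈{4}] r7c9 has the single candidate 4. So r7c9=4.
Step 14. [r1c4∈{3,9}] col 4 places 3 nowhere but r1c4 ⇒ r1c4=3.
Step 15. [r3c8∈{3,7}] across col 8, 3 lands solely at r3c8, so r3c8=3.
Step 16. [r9c4∈{8,9}] col 4 places 8 nowhere but r9c4 ⇒ r9c4=8.
Step 17. [r8c9∈{3,9}] in col 9, 3 fits only at r8c9. So r8c9=3.
Step 18. [r2c5∈{9}] r2c5's peers cover all but 9. So r2c5=9.
Step 19. [r4c4∈{1}] nothing but 1 survives at r4c4, so r4c4=1.
Step 20. [r7c5∈{1}] r7c5 is down to just 1. So r7c5=1.
Step 21. [r4c9∈{8}] nothing but 8 survives at r4c9 ⇒ r4c9=8.
Step 22. [r9c7∈{7}] r9c7 has the single candidate 7. So r9c7=7.
Step 23. [r7c3∈{8}] only 8 remains possible at r7c3. So r7c3=8.
Step 24. [r3c5∈{8}] r3c5 has the single candidate 8 ⇒ r3c5=8.
Step 25. [r2c3∈{3}] nothing but 3 survives at r2c3 ⇒ r2c3=3.
Step 26. [r5c4∈{4}] nothing but 4 survives at r5c4 ⇒ r5c4=4.
Step 27. [r6c2∈{8}] nothing but 8 survives at r6c2. So r6c2=8.
Step 28. [r3c1∈{7}] nothing but 7 survives at r3c1, so r3c1=7.
Step 29. [r3c2∈{1}] nothing but 1 survives at r3c2 ⇒ r3c2=1.
Step 30. [r5c2∈{9}] nothing but 9 survives at r5c2, so r5c2=9.
Step 31. [r9c3∈{4}] r9c3 has the single candidate 4. So r9c3=4.
Step 32. [r4c7∈{6}] only 6 remains possible at r4c7. So r4c7=6.
Step 33. [r8c6∈{6}] r8c6 has the single candidate 6, so r8c6=6.
Step 34. [r1c3∈{9}] r1c3's peers cover all but 9, so r1c3=9.
Step 35. [r4c6∈{5}] only 5 remains possible at r4c6. So r4c6=5.
Step 36. [r8c4∈{9}] only 9 remains possible at r8c4. So r8c4=9.
Step 37. [r6c7∈{3}] nothing but 3 survives at r6c7 ⇒ r6c7=3.
Step 38. [r8c7∈{5}] r8c7 is down to just 5. So r8c7=5.
Step 39. [r3c9∈{2}] only 2 remains possible at r3c9. So r3c9=2.
Step 40. [r8c1∈{2}] r8c1 is down to just 2, so r8c1=2.
Step 41. [r6c4∈{2}] r6c4's peers cover all but 2 ⇒ r6c4=2.
Step 42. [r2c7∈{4}] r2c7 is down to just 4. So r2c7=4.
Step 43. [r9c9∈{9}] r9c9 has the single candidate 9. So r9c9=9.
Step 44. [r3c3∈{5}] r3c3's peers cover all but 5. So r3c3=5.
Step 45. [r1c8∈{7}] r1c8 has the single candidate 7. So r1c8=7.

Answer: 4 2 9 3 5 1 8 7 6 / 8 6 3 7 9 2 4 5 1 / 7 1 5 6 8 4 9 3 2 / 3 4 2 1 7 5 6 9 8 / 5 9 6 4 3 8 1 2 7 / 1 8 7 2 6 9 3 4 5 / 9 3 8 5 1 7 2 6 4 / 2 7 1 9 4 6 5 8 3 / 6 5 4 8 2 3 7 1 9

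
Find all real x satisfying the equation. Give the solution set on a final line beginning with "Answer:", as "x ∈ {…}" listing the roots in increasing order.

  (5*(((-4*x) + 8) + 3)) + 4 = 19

Step 1. [(5*(((-4*x) + 8) + 3)) + 4 = 19] the outer +4 inverts by subtracting 4, so sub: 5*(((-4*x) + 8) + 3) = 15.
Step 2. [5*(((-4*x) + 8) + 3) = 15] divide by the outer 5 ⇒ div: ((-4*x) + 8) + 3 = 3.
Step 3. [((-4*x) + 8) + 3 = 3] peel the +3: subtract 3 from each side, so sub: (-4*x) + 8 = 0.
Step 4. [(-4*x) + 8 = 0] common factor -4 (LHS and 0) — divide through, so factor: x - 2 = 0.
Step 5. [x - 2 = 0] 2 comes off first (add 2), so sub: x = 2.

Answer: x ∈ {2}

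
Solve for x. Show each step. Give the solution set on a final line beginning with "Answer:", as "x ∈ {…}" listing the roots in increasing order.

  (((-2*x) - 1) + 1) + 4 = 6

Step 1. [(((-2*x) - 1) + 1) + 4 = 6] the outer +4 inverts by subtracting 4, so sub: ((-2*x) - 1) + 1 = 2.
Step 2. [((-2*x) - 1) + 1 = 2] 1 comes off first (subtract 1) ⇒ sub: (-2*x) - 1 = 1.
Step 3. [(-2*x) - 1 = 1] add 1: x sits inside (… - 1) ⇒ sub: -2*x = 2.
Step 4. [-2*x = 2] -2·(inner) — divide through by -2 ⇒ div: x = -1.

Answer: x ∈ {-1}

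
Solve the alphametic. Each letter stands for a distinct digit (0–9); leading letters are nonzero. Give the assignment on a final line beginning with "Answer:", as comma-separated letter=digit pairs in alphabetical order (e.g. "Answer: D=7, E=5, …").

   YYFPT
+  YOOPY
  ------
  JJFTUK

Step 1. [col 1: T + Y ≡ K (mod 10)] several values work for T in column 1 (T + Y ≡ K (mod 10), carry-in 0); try T=2, so T=2.
Step 2. [col 1: T + Y ≡ K (mod 10)] column 1 (T + Y ≡ K (mod 10), carry-in 0) doesn't pin K yet; pick K=7 and continue. So K=7.
Step 3. [J] J is the leading digit of a 6-digit sum of two 5-digit numbers; the final carry is exactly 1 ⇒ J=1.
Step 4. [col 1: T + Y ≡ K (mod 10)] column 1: given T=2, K=7, carry-in 0, and digits 1,2,7 already taken and all letters distinct, T+Y≡K (mod 10) forces Y=5 ⇒ Y=5.
Step 5. [col 2: P + P ≡ U (mod 10)] no forcing yet in column 2 (carry-in 0); U=6 is free and consistent — try it ⇒ U=6.
Step 6. [col 2: P + P ≡ U (mod 10)] no forcing yet in column 2 (carry-in 0); P=3 is free and consistent — try it, so P=3.
Step 7. [col 3: F + O ≡ T (mod 10)] O=8 is one option consistent with column 3 (F + O ≡ T (mod 10), carry-in 0) — take it. So O=8.
Step 8. [col 3: F + O ≡ T (mod 10)] column 3 reads F+O+carry(0)=T with O=8, T=2; with digits 1,2,3,5,6,7,8 already taken and all letters distinct, the only value for F is 4 ⇒ F=4.

Answer: F=4, J=1, K=7, O=8, P=3, T=2, U=6, Y=5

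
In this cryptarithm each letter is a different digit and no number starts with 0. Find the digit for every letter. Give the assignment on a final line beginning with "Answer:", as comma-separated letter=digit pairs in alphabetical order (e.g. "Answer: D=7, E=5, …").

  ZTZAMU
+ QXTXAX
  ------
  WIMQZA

Step 1. [col 1: U + X ≡ A (mod 10)] several values work for A in column 1 (U + X ≡ A (mod 10), carry-in 0); try A=5, so A=5.
Step 2. [col 1: U + X ≡ A (mod 10)] column 1 (U + X ≡ A (mod 10), carry-in 0) doesn't pin U yet; pick U=8 and continue ⇒ U=8.
Step 3. [col 1: U + X ≡ A (mod 10)] from column 1 (U=8, A=5, carry-in 0, digits 5,8 already taken and all letters distinct): X must equal 7 ⇒ X=7.
Step 4. [col 2: M + A ≡ Z (mod 10)] no forcing yet in column 2 (carry-in 1); Z=6 is free and consistent — try it ⇒ Z=6.
Step 5. [col 2: M + A ≡ Z (mod 10)] column 2: given A=5, Z=6, carry-in 1, and digits 5,6,7,8 already taken and all letters distinct, M+A≡Z (mod 10) forces M=0 ⇒ M=0.
Step 6. [col 3: A + X ≡ Q (mod 10)] column 3 reads A+X+carry(0)=Q with A=5, X=7; with digits 0,5,6,7,8 already taken and all letters distinct, the only value for Q is 2, so Q=2.
Step 7. [col 4: Z + T ≡ M (mod 10)] column 4 reads Z+T+carry(1)=M with Z=6, M=0; with digits 0,2,5,6,7,8 already taken and all letters distinct, the only value for T is 3. So T=3.
Step 8. [col 5: T + X ≡ I (mod 10)] column 5 reads T+X+carry(1)=I with T=3, X=7; with digits 0,2,3,5,6,7,8 already taken and all letters distinct, the only value for I is 1. So I=1.
Step 9. [col 6: Z + Q ≡ W (mod 10)] from column 6 (Z=6, Q=2, carry-in 1, digits 0,1,2,3,5,6,7,8 already taken and all letters distinct): W must equal 9. So W=9.

Answer: A=5, I=1, M=0, Q=2, T=3, U=8, W=9, X=7, Z=6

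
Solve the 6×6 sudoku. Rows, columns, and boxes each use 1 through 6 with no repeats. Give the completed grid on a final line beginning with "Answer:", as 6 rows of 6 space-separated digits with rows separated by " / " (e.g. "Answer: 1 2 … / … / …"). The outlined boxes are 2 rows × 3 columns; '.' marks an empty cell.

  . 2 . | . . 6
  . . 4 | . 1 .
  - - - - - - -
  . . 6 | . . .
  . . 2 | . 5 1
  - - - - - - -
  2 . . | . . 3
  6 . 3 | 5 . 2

Step 1. [r3c6∈{4}] r3c6's peers cover all but 4 ⇒ r3c6=4.
Step 2. [r6c5∈{4}] r6c5 is down to just 4. So r6c5=4.
Step 3. [r1c5∈{3}] nothing but 3 survives at r1c5. So r1c5=3.
Step 4. [r6c2∈{1}] r6c2 is down to just 1 ⇒ r6c2=1.
Step 5. [r3c1∈{1,3,5}] 1 has one home in row 3: r3c1. So r3c1=1.
Step 6. [r1c1∈{5}] r1c1 has the single candidate 5 ⇒ r1c1=5.
Step 7. [r3c2∈{3,5}] in row 3, 5 fits only at r3c2 ⇒ r3c2=5.
Step 8. [r2c1∈{3}] nothing but 3 survives at r2c1 ⇒ r2c1=3.
Step 9. [r4c2∈{3,4}] across col 2, 3 lands solely at r4c2, so r4c2=3.
Step 10. [r4c4∈{6}] nothing but 6 survives at r4c4 ⇒ r4c4=6.
Step 11. [r2c4∈{2}] only 2 remains possible at r2c4, so r2c4=2.
Step 12. [r2c2∈{6}] nothing but 6 survives at r2c2. So r2c2=6.
Step 13. [r3c5∈{2}] r3c5 has the single candidate 2. So r3c5=2.
Step 14. [r5c2∈{4}] r5c2 is down to just 4 ⇒ r5c2=4.
Step 15. [r1c3∈{1}] r1c3's peers cover all but 1, so r1c3=1.
Step 16. [r4c1∈{4}] only 4 remains possible at r4c1, so r4c1=4.
Step 17. [r3c4∈{3}] nothing but 3 survives at r3c4, so r3c4=3.
Step 18. [r1c4∈{4}] r1c4's peers cover all but 4, so r1c4=4.
Step 19. [r5c5∈{6}] r5c5 is down to just 6, so r5c5=6.
Step 20. [r5c3∈{5}] r5c3 has the single candidate 5 ⇒ r5c3=5.
Step 21. [r5c4∈{1}] only 1 remains possible at r5c4, so r5c4=1.
Step 22. [r2c6∈{5}] only 5 remains possible at r2c6. So r2c6=5.

Answer: 5 2 1 4 3 6 / 3 6 4 2 1 5 / 1 5 6 3 2 4 / 4 3 2 6 5 1 / 2 4 5 1 6 3 / 6 1 3 5 4 2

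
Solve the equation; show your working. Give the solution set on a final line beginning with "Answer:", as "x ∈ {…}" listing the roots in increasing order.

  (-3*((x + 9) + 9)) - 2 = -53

Step 1. [(-3*((x + 9) + 9)) - 2 = -53] -2 is outermost — add 2 both sides. So sub: -3*((x + 9) + 9) = -51.
Step 2. [-3*((x + 9) + 9) = -51] divide by the outer -3. So div: (x + 9) + 9 = 17.
Step 3. [(x + 9) + 9 = 17] +9 is outermost — subtract 9 both sides ⇒ sub: x + 9 = 8.
Step 4. [x + 9 = 8] the outer +9 inverts by subtracting 9, so sub: x = -1.

Answer: x ∈ {-1}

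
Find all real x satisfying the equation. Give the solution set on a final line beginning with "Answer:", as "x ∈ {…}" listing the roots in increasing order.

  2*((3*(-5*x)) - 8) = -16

Step 1. [2*((3*(-5*x)) - 8) = -16] divide by the outer 2, so div: (3*(-5*x)) - 8 = -8.
Step 2. [(3*(-5*x)) - 8 = -8] the outer -8 inverts by adding 8, so sub: 3*(-5*x) = 0.
Step 3. [3*(-5*x) = 0] divide by the outer 3 ⇒ div: -5*x = 0.
Step 4. [-5*x = 0] leading coefficient -5: divide by -5, so div: x = 0.

Answer: x ∈ {0}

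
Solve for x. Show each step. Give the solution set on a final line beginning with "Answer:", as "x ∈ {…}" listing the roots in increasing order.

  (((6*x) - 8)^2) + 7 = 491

Step 1. [(((6*x) - 8)^2) + 7 = 491] 7 comes off first (subtract 7). So sub: ((6*x) - 8)^2 = 484.
Step 2. [((6*x) - 8)^2 = 484] 484 ≥ 0, LHS is (·)² — take ±√. So sqrt: (6*x) - 8 = 22 or -22.
Step 3. [(6*x) - 8 = 22 or -22] -8 is outermost — add 8 both sides. So sub: 6*x = 30 or -14.
Step 4. [6*x = 30 or -14] 6 out front; divide by 6 ⇒ div: x = 5 or -7/3.

Answer: x ∈ {-7/3, 5}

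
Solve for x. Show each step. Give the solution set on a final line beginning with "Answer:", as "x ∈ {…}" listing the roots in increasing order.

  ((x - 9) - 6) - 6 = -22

Step 1. [((x - 9) - 6) - 6 = -22] 6 comes off first (add 6), so sub: (x - 9) - 6 = -16.
Step 2. [(x - 9) - 6 = -16] peel the -6: add 6 from each side. So sub: x - 9 = -10.
Step 3. [x - 9 = -10] peel the -9: add 9 from each side, so sub: x = -1.

Answer: x ∈ {-1}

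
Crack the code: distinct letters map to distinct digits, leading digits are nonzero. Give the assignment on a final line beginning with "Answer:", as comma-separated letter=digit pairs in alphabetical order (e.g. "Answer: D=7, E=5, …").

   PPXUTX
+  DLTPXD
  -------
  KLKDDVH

Step 1. [col 1: X + D ≡ H (mod 10)] several values work for H in column 1 (X + D ≡ H (mod 10), carry-in 0); try H=8 ⇒ H=8.
Step 2. [col 1: X + D ≡ H (mod 10)] X=2 is one option consistent with column 1 (X + D ≡ H (mod 10), carry-in 0) — take it. So X=2.
Step 3. [col 1: X + D ≡ H (mod 10)] in column 1 we have X+D≡H with carry-in 0; given X=2, H=8 and digits 2,8 already taken and all letters distinct, that pins D to 6, so D=6.
Step 4. [col 2: T + X ≡ V (mod 10)] V=5 is one option consistent with column 2 (T + X ≡ V (mod 10), carry-in 0) — take it ⇒ V=5.
Step 5. [col 2: T + X ≡ V (mod 10)] from column 2 (X=2, V=5, carry-in 0, digits 2,5,6,8 already taken and all letters distinct): T must equal 3, so T=3.
Step 6. [K] the sum has 7 digits but both addends have 6; that extra leading digit K is the final carry, namely 1 ⇒ K=1.
Step 7. [col 3: U + P ≡ D (mod 10)] several values work for U in column 3 (U + P ≡ D (mod 10), carry-in 0); try U=9 ⇒ U=9.
Step 8. [col 3: U + P ≡ D (mod 10)] from column 3 (U=9, D=6, carry-in 0, digits 1,2,3,5,6,8,9 already taken and all letters distinct): P must equal 7, so P=7.
Step 9. [col 5: P + L ≡ K (mod 10)] in column 5 we have P+L≡K with carry-in 0; given P=7, K=1 and digits 1,2,3,5,6,7,8,9 already taken and all letters distinct, that pins L to 4 ⇒ L=4.

Answer: D=6, H=8, K=1, L=4, P=7, T=3, U=9, V=5, X=2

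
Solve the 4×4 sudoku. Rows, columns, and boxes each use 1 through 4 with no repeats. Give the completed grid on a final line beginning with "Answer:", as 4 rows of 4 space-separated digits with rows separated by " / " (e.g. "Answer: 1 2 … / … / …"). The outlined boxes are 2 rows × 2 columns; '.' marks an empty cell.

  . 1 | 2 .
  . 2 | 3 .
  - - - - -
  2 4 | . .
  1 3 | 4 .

Step 1. [r2c1∈{4}] only 4 remains possible at r2c1, so r2c1=4.
Step 2. [r3c3∈{1}] r3c3's peers cover all but 1, so r3c3=1.
Step 3. [r2c4∈{1}] only 1 remains possible at r2c4 ⇒ r2c4=1.
Step 4. [r1c1∈{3}] r1c1 has the single candidate 3, so r1c1=3.
Step 5. [r1c4∈{4}] nothing but 4 survives at r1c4 ⇒ r1c4=4.
Step 6. [r3c4∈{3}] r3c4 has the single candidate 3 ⇒ r3c4=3.
Step 7. [r4c4∈{2}] r4c4 has the single candidate 2, so r4c4=2.

Answer: 3 1 2 4 / 4 2 3 1 / 2 4 1 3 / 1 3 4 2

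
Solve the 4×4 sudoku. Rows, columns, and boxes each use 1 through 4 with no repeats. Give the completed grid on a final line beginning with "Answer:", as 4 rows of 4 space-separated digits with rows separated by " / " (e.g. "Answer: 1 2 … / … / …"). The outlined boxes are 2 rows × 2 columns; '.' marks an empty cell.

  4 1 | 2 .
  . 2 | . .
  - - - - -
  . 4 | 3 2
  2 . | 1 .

Step 1. [r2c4∈{1,3,4}] 1 has one home in row 2: r2c4. So r2c4=1.
Step 2. [r2c3∈{4}] r2c3 is down to just 4, so r2c3=4.
Step 3. [r2c1∈{3}] r2c1 has the single candidate 3. So r2c1=3.
Step 4. [r4c2∈{3}] r4c2 has the single candidate 3, so r4c2=3.
Step 5. [r4c4∈{4}] only 4 remains possible at r4c4, so r4c4=4.
Step 6. [r1c4∈{3}] only 3 remains possible at r1c4 ⇒ r1c4=3.
Step 7. [r3c1∈{1}] only 1 remains possible at r3c1 ⇒ r3c1=1.

Answer: 4 1 2 3 / 3 2 4 1 / 1 4 3 2 / 2 3 1 4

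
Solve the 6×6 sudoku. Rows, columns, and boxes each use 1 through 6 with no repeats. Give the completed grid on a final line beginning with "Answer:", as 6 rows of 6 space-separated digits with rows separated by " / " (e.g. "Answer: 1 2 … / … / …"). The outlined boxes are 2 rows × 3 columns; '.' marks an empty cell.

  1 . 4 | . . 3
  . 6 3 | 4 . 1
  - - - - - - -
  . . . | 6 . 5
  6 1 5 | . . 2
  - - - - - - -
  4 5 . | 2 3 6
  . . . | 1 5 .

Step 1. [r1c2∈{2}] r1c2's peers cover all but 2, so r1c2=2.
Step 2. [r6c2∈{3}] r6c2 has the single candidate 3. So r6c2=3.
Step 3. [r3c3∈{2}] only 2 remains possible at r3c3, so r3c3=2.
Step 4. [r4c5∈{4}] only 4 remains possible at r4c5, so r4c5=4.
Step 5. [r2c1∈{5}] r2c1 is down to just 5, so r2c1=5.
Step 6. [r6c3∈{6}] only 6 remains possible at r6c3. So r6c3=6.
Step 7. [r3c5∈{1}] r3c5 has the single candidate 1 ⇒ r3c5=1.
Step 8. [r3c1∈{3}] nothing but 3 survives at r3c1. So r3c1=3.
Step 9. [r2c5∈{2}] r2c5's peers cover all but 2. So r2c5=2.
Step 10. [r4c4∈{3}] r4c4 has the single candidate 3 ⇒ r4c4=3.
Step 11. [r5c3∈{1}] only 1 remains possible at r5c3, so r5c3=1.
Step 12. [r6c6∈{4}] r6c6's peers cover all but 4, so r6c6=4.
Step 13. [r1c4∈{5}] r1c4 has the single candidate 5 ⇒ r1c4=5.
Step 14. [r6c1∈{2}] r6c1 is down to just 2 ⇒ r6c1=2.
Step 15. [r1c5∈{6}] only 6 remains possible at r1c5 ⇒ r1c5=6.
Step 16. [r3c2∈{4}] r3c2 has the single candidate 4 ⇒ r3c2=4.

Answer: 1 2 4 5 6 3 / 5 6 3 4 2 1 / 3 4 2 6 1 5 / 6 1 5 3 4 2 / 4 5 1 2 3 6 / 2 3 6 1 5 4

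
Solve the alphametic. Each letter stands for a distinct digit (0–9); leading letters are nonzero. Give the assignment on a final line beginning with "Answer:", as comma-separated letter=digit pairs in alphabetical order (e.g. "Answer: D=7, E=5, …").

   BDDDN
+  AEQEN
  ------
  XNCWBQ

Step 1. [col 1: N + N ≡ Q (mod 10)] Q=8 is one option consistent with column 1 (N + N ≡ Q (mod 10), carry-in 0) — take it ⇒ Q=8.
Step 2. [col 1: N + N ≡ Q (mod 10)] several values work for N in column 1 (N + N ≡ Q (mod 10), carry-in 0); try N=4. So N=4.
Step 3. [col 2: D + E ≡ B (mod 10)] no forcing yet in column 2 (carry-in 0); B=5 is free and consistent — try it. So B=5.
Step 4. [col 2: D + E ≡ B (mod 10)] column 2 (D + E ≡ B (mod 10), carry-in 0) doesn't pin D yet; pick D=2 and continue ⇒ D=2.
Step 5. [X] adding two 5-digit numbers gives at most 5+1 digits, and here it does — X is that final carry and must be 1 ⇒ X=1.
Step 6. [col 2: D + E ≡ B (mod 10)] column 2 reads D+E+carry(0)=B with D=2, B=5; with digits 1,2,4,5,8 already taken and all letters distinct, the only value for E is 3, so E=3.
Step 7. [col 3: D + Q ≡ W (mod 10)] column 3 reads D+Q+carry(0)=W with D=2, Q=8; with digits 1,2,3,4,5,8 already taken and all letters distinct, the only value for W is 0, so W=0.
Step 8. [col 4: D + E ≡ C (mod 10)] column 4: given D=2, E=3, carry-in 1, and digits 0,1,2,3,4,5,8 already taken and all letters distinct, D+E≡C (mod 10) forces C=6. So C=6.
Step 9. [col 5: B + A ≡ N (mod 10)] column 5: given B=5, N=4, carry-in 0, and digits 0,1,2,3,4,5,6,8 already taken and all letters distinct, B+A≡N (mod 10) forces A=9. So A=9.

Answer: A=9, B=5, C=6, D=2, E=3, N=4, Q=8, W=0, X=1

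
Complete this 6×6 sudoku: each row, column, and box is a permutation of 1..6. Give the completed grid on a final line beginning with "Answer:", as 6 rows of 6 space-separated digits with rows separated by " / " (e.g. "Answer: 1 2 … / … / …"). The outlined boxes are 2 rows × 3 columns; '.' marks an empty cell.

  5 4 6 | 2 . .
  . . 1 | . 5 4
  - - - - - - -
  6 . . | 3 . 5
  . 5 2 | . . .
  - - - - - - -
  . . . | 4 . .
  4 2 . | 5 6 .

Step 1. [r4c4∈{1,6}] across col 4, 1 lands solely at r4c4. So r4c4=1.
Step 2. [r5c1∈{1,3}] col 1 places 1 nowhere but r5c1, so r5c1=1.
Step 3. [r6c3∈{3}] nothing but 3 survives at r6c3. So r6c3=3.
Step 4. [r1c5∈{1,3}] in col 5, 1 fits only at r1c5. So r1c5=1.
Step 5. [r5c6∈{2,3}] across col 6, 2 lands solely at r5c6. So r5c6=2.
Step 6. [r2c2∈{3}] r2c2 has the single candidate 3, so r2c2=3.
Step 7. [r3c3∈{4}] nothing but 4 survives at r3c3. So r3c3=4.
Step 8. [r3c2∈{1}] only 1 remains possible at r3c2. So r3c2=1.
Step 9. [r5c2∈{6}] r5c2 is down to just 6. So r5c2=6.
Step 10. [r2c4∈{6}] r2c4 is down to just 6. So r2c4=6.
Step 11. [r4c1∈{3}] r4c1 has the single candidate 3 ⇒ r4c1=3.
Step 12. [r2c1∈{2}] r2c1's peers cover all but 2 ⇒ r2c1=2.
Step 13. [r5c5∈{3}] only 3 remains possible at r5c5. So r5c5=3.
Step 14. [r1c6∈{3}] nothing but 3 survives at r1c6. So r1c6=3.
Step 15. [r6c6∈{1}] nothing but 1 survives at r6c6. So r6c6=1.
Step 16. [r5c3∈{5}] only 5 remains possible at r5c3. So r5c3=5.
Step 17. [r4c5∈{4}] nothing but 4 survives at r4c5 ⇒ r4c5=4.
Step 18. [r4c6∈{6}] r4c6 has the single candidate 6, so r4c6=6.
Step 19. [r3c5∈{2}] only 2 remains possible at r3c5. So r3c5=2.

Answer: 5 4 6 2 1 3 / 2 3 1 6 5 4 / 6 1 4 3 2 5 / 3 5 2 1 4 6 / 1 6 5 4 3 2 / 4 2 3 5 6 1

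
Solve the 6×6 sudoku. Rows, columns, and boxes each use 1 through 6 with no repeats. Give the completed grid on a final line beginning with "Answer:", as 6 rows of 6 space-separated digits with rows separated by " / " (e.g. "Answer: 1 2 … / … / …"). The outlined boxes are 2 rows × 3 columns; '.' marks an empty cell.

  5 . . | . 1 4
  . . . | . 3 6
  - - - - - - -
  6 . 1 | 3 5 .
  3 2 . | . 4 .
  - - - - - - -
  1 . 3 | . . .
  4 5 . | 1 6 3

Step 1. [r1c4∈{2}] nothing but 2 survives at r1c4. So r1c4=2.
Step 2. [r2c3∈{2,4}] col 3 places 4 nowhere but r2c3 ⇒ r2c3=4.
Step 3. [r5c6∈{2,5}] col 6 places 5 nowhere but r5c6. So r5c6=5.
Step 4. [r5c2∈{6}] only 6 remains possible at r5c2, so r5c2=6.
Step 5. [r3c2∈{4}] only 4 remains possible at r3c2 ⇒ r3c2=4.
Step 6. [r4c3∈{5}] r4c3's peers cover all but 5, so r4c3=5.
Step 7. [r2c1∈{2}] r2c1 is down to just 2, so r2c1=2.
Step 8. [r5c5∈{2}] r5c5 is down to just 2 ⇒ r5c5=2.
Step 9. [r1c2∈{3}] nothing but 3 survives at r1c2. So r1c2=3.
Step 10. [r2c2∈{1}] r2c2 is down to just 1 ⇒ r2c2=1.
Step 11. [r5c4∈{4}] nothing but 4 survives at r5c4 ⇒ r5c4=4.
Step 12. [r4c4∈{6}] r4c4's peers cover all but 6. So r4c4=6.
Step 13. [r3c6∈{2}] nothing but 2 survives at r3c6 ⇒ r3c6=2.
Step 14. [r4c6∈{1}] only 1 remains possible at r4c6. So r4c6=1.
Step 15. [r2c4∈{5}] nothing but 5 survives at r2c4 ⇒ r2c4=5.
Step 16. [r6c3∈{2}] only 2 remains possible at r6c3. So r6c3=2.
Step 17. [r1c3∈{6}] only 6 remains possible at r1c3, so r1c3=6.

Answer: 5 3 6 2 1 4 / 2 1 4 5 3 6 / 6 4 1 3 5 2 / 3 2 5 6 4 1 / 1 6 3 4 2 5 / 4 5 2 1 6 3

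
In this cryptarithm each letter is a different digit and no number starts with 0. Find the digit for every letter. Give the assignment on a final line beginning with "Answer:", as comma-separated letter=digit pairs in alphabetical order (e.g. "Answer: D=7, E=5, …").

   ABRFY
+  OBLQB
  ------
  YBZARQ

Step 1. [col 1: Y + B ≡ Q (mod 10)] Q=4 is one option consistent with column 1 (Y + B ≡ Q (mod 10), carry-in 0) — take it, so Q=4.
Step 2. [col 1: Y + B ≡ Q (mod 10)] B=3 is one option consistent with column 1 (Y + B ≡ Q (mod 10), carry-in 0) — take it. So B=3.
Step 3. [col 1: Y + B ≡ Q (mod 10)] in column 1 we have Y+B≡Q with carry-in 0; given B=3, Q=4 and digits 3,4 already taken and all letters distinct, that pins Y to 1 ⇒ Y=1.
Step 4. [col 2: F + Q ≡ R (mod 10)] R=6 is one option consistent with column 2 (F + Q ≡ R (mod 10), carry-in 0) — take it ⇒ R=6.
Step 5. [col 2: F + Q ≡ R (mod 10)] from column 2 (Q=4, R=6, carry-in 0, digits 1,3,4,6 already taken and all letters distinct): F must equal 2. So F=2.
Step 6. [col 3: R + L ≡ A (mod 10)] column 3: given R=6, carry-in 0, and digits 1,2,3,4,6 already taken and all letters distinct, R+L≡A (mod 10) forces L=9 ⇒ L=9.
Step 7. [col 3: R + L ≡ A (mod 10)] column 3: given R=6, L=9, carry-in 0, and digits 1,2,3,4,6,9 already taken and all letters distinct, R+L≡A (mod 10) forces A=5 ⇒ A=5.
Step 8. [col 4: B + B ≡ Z (mod 10)] from column 4 (B=3, carry-in 1, digits 1,2,3,4,5,6,9 already taken and all letters distinct): Z must equal 7 ⇒ Z=7.
Step 9. [col 5: A + O ≡ B (mod 10)] column 5: given A=5, B=3, carry-in 0, and digits 1,2,3,4,5,6,7,9 already taken and all letters distinct, A+O≡B (mod 10) forces O=8, so O=8.

Answer: A=5, B=3, F=2, L=9, O=8, Q=4, R=6, Y=1, Z=7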